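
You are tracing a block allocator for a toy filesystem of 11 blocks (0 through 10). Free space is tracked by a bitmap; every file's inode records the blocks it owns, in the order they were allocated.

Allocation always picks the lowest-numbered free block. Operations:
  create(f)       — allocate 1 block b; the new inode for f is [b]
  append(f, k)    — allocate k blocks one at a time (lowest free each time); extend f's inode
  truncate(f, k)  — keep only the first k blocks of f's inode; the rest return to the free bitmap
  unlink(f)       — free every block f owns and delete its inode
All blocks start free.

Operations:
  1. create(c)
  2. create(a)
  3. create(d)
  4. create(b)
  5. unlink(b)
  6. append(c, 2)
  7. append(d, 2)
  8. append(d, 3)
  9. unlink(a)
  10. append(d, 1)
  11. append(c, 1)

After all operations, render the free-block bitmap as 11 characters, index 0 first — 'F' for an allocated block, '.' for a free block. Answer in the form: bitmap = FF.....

after create(c) → c:[0]  free=[F..........]
after create(a) → a:[1], c:[0]  free=[FF.........]
after create(d) → a:[1], c:[0], d:[2]  free=[FFF........]
after create(b) → a:[1], b:[3], c:[0], d:[2]  free=[FFFF.......]
after unlink(b) → a:[1], c:[0], d:[2]  free=[FFF........]
after append(c, 2) → a:[1], c:[0, 3, 4], d:[2]  free=[FFFFF......]
after append(d, 2) → a:[1], c:[0, 3, 4], d:[2, 5, 6]  free=[FFFFFFF....]
after append(d, 3) → a:[1], c:[0, 3, 4], d:[2, 5, 6, 7, 8, 9]  free=[FFFFFFFFFF.]
after unlink(a) → c:[0, 3, 4], d:[2, 5, 6, 7, 8, 9]  free=[F.FFFFFFFF.]
after append(d, 1) → c:[0, 3, 4], d:[2, 5, 6, 7, 8, 9, 1]  free=[FFFFFFFFFF.]
after append(c, 1) → c:[0, 3, 4, 10], d:[2, 5, 6, 7, 8, 9, 1]  free=[FFFFFFFFFFF]

bitmap = FFFFFFFFFFF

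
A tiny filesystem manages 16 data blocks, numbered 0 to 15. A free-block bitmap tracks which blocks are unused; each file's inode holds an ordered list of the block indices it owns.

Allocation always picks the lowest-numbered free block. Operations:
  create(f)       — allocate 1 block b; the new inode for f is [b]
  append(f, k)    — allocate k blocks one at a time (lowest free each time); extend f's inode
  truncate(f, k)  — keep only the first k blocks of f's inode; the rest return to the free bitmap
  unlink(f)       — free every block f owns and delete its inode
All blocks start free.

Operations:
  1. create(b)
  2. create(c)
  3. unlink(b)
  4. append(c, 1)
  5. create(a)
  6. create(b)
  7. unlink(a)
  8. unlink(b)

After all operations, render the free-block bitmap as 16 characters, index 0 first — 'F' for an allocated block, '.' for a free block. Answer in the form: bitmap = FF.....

bitmap = FF..............

[1] create(b) — b=0 (map F...............)
[2] create(c) — b=0 c=1 (map FF..............)
[3] unlink(b) — c=1 (map .F..............)
[4] append(c, 1) — c=1,0 (map FF..............)
[5] create(a) — a=2 c=1,0 (map FFF.............)
[6] create(b) — a=2 b=3 c=1,0 (map FFFF............)
[7] unlink(a) — b=3 c=1,0 (map FF.F............)
[8] unlink(b) — c=1,0 (map FF..............)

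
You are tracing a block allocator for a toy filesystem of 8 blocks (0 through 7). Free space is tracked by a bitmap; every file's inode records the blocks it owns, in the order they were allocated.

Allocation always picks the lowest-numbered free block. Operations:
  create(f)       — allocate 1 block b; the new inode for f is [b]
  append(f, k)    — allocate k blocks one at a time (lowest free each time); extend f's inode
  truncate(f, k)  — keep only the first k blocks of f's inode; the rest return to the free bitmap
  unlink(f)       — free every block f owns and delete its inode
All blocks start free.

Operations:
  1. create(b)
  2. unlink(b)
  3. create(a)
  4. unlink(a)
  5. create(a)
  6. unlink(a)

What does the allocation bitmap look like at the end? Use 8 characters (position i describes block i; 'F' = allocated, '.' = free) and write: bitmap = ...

bitmap = ........

create(b): bitmap=F....... | b=[0]
unlink(b): bitmap=........ | 
create(a): bitmap=F....... | a=[0]
unlink(a): bitmap=........ | 
create(a): bitmap=F....... | a=[0]
unlink(a): bitmap=........ | 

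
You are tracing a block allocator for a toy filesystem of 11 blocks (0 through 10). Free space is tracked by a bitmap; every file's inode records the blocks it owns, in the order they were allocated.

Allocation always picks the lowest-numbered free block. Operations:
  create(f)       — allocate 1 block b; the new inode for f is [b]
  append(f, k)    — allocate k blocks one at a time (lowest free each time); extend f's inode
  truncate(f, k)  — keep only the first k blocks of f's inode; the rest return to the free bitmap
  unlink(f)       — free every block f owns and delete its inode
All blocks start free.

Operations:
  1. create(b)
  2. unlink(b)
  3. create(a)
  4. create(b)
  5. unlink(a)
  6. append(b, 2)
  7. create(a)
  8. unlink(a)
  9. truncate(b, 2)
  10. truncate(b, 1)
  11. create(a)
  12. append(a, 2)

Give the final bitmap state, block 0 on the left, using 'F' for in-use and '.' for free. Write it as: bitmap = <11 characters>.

bitmap = FFFF.......

[1] create(b) — b=0 (map F..........)
[2] unlink(b) —  (map ...........)
[3] create(a) — a=0 (map F..........)
[4] create(b) — a=0 b=1 (map FF.........)
[5] unlink(a) — b=1 (map .F.........)
[6] append(b, 2) — b=1,0,2 (map FFF........)
[7] create(a) — a=3 b=1,0,2 (map FFFF.......)
[8] unlink(a) — b=1,0,2 (map FFF........)
[9] truncate(b, 2) — b=1,0 (map FF.........)
[10] truncate(b, 1) — b=1 (map .F.........)
[11] create(a) — a=0 b=1 (map FF.........)
[12] append(a, 2) — a=0,2,3 b=1 (map FFFF.......)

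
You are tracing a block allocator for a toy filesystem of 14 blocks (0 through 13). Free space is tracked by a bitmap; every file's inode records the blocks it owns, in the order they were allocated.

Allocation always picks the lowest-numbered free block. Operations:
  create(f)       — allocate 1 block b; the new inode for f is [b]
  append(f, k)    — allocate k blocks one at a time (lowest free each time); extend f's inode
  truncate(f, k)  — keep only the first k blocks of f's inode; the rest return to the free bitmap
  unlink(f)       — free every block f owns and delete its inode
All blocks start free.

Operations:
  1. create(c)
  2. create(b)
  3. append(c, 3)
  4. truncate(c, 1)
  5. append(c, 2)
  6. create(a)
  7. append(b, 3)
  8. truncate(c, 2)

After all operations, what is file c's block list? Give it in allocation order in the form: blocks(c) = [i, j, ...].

[1] create(c) — c=0 (map F.............)
[2] create(b) — b=1 c=0 (map FF............)
[3] append(c, 3) — b=1 c=0,2,3,4 (map FFFFF.........)
[4] truncate(c, 1) — b=1 c=0 (map FF............)
[5] append(c, 2) — b=1 c=0,2,3 (map FFFF..........)
[6] create(a) — a=4 b=1 c=0,2,3 (map FFFFF.........)
[7] append(b, 3) — a=4 b=1,5,6,7 c=0,2,3 (map FFFFFFFF......)
[8] truncate(c, 2) — a=4 b=1,5,6,7 c=0,2 (map FFF.FFFF......)

blocks(c) = [0, 2]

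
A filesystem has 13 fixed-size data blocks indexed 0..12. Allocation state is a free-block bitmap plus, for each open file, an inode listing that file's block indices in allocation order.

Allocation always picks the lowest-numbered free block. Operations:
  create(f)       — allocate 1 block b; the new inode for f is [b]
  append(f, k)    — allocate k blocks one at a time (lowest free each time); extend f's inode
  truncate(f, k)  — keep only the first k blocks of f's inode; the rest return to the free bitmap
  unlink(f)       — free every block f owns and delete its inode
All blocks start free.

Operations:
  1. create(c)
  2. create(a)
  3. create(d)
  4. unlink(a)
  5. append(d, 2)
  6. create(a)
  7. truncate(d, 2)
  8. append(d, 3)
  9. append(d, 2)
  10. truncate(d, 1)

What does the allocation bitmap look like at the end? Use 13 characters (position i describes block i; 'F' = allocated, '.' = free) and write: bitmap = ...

bitmap = F.F.F........

[1] create(c) — c=0 (map F............)
[2] create(a) — a=1 c=0 (map FF...........)
[3] create(d) — a=1 c=0 d=2 (map FFF..........)
[4] unlink(a) — c=0 d=2 (map F.F..........)
[5] append(d, 2) — c=0 d=2,1,3 (map FFFF.........)
[6] create(a) — a=4 c=0 d=2,1,3 (map FFFFF........)
[7] truncate(d, 2) — a=4 c=0 d=2,1 (map FFF.F........)
[8] append(d, 3) — a=4 c=0 d=2,1,3,5,6 (map FFFFFFF......)
[9] append(d, 2) — a=4 c=0 d=2,1,3,5,6,7,8 (map FFFFFFFFF....)
[10] truncate(d, 1) — a=4 c=0 d=2 (map F.F.F........)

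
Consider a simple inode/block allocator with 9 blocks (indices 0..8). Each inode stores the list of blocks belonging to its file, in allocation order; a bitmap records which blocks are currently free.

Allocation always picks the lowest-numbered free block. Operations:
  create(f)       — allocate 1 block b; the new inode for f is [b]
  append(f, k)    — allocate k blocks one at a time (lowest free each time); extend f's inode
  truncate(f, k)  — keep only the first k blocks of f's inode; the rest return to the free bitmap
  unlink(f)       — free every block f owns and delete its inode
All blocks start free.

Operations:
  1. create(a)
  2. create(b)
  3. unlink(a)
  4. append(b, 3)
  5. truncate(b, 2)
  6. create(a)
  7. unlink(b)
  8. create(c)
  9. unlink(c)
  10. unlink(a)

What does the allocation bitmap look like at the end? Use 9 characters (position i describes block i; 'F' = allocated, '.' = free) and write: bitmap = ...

[1] create(a) — a=0 (map F........)
[2] create(b) — a=0 b=1 (map FF.......)
[3] unlink(a) — b=1 (map .F.......)
[4] append(b, 3) — b=1,0,2,3 (map FFFF.....)
[5] truncate(b, 2) — b=1,0 (map FF.......)
[6] create(a) — a=2 b=1,0 (map FFF......)
[7] unlink(b) — a=2 (map ..F......)
[8] create(c) — a=2 c=0 (map F.F......)
[9] unlink(c) — a=2 (map ..F......)
[10] unlink(a) —  (map .........)

bitmap = .........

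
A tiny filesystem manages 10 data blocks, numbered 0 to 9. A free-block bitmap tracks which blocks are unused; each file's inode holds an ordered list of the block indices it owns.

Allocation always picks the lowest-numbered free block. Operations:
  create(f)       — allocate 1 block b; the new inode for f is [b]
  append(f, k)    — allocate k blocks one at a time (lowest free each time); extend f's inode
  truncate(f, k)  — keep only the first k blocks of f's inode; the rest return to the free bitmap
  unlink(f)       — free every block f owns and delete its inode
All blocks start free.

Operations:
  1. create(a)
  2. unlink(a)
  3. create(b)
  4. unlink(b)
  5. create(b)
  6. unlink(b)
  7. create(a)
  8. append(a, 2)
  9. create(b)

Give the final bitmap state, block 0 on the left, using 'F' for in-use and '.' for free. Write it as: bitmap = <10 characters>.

[1] create(a) — a=0 (map F.........)
[2] unlink(a) —  (map ..........)
[3] create(b) — b=0 (map F.........)
[4] unlink(b) —  (map ..........)
[5] create(b) — b=0 (map F.........)
[6] unlink(b) —  (map ..........)
[7] create(a) — a=0 (map F.........)
[8] append(a, 2) — a=0,1,2 (map FFF.......)
[9] create(b) — a=0,1,2 b=3 (map FFFF......)

bitmap = FFFF......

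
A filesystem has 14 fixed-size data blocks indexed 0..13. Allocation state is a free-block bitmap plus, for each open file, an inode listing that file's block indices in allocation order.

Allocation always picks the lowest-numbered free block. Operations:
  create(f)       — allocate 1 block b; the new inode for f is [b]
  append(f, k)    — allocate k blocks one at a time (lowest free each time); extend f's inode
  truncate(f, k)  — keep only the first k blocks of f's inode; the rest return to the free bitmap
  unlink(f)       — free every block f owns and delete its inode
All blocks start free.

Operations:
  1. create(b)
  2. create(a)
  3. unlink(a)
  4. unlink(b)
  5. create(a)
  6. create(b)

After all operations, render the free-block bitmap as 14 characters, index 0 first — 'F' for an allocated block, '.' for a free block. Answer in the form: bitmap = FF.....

bitmap = FF............

[1] create(b) — b=0 (map F.............)
[2] create(a) — a=1 b=0 (map FF............)
[3] unlink(a) — b=0 (map F.............)
[4] unlink(b) —  (map ..............)
[5] create(a) — a=0 (map F.............)
[6] create(b) — a=0 b=1 (map FF............)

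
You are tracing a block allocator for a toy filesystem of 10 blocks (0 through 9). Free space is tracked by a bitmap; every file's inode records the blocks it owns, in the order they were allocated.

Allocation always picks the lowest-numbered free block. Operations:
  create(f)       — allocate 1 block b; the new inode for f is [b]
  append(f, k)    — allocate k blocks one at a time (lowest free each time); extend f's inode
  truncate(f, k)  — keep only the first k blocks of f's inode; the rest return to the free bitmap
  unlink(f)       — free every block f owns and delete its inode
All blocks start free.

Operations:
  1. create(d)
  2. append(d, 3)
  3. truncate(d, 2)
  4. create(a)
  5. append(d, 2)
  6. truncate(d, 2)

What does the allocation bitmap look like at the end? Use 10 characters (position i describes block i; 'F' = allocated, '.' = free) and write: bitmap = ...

[1] create(d) — d=0 (map F.........)
[2] append(d, 3) — d=0,1,2,3 (map FFFF......)
[3] truncate(d, 2) — d=0,1 (map FF........)
[4] create(a) — a=2 d=0,1 (map FFF.......)
[5] append(d, 2) — a=2 d=0,1,3,4 (map FFFFF.....)
[6] truncate(d, 2) — a=2 d=0,1 (map FFF.......)

bitmap = FFF.......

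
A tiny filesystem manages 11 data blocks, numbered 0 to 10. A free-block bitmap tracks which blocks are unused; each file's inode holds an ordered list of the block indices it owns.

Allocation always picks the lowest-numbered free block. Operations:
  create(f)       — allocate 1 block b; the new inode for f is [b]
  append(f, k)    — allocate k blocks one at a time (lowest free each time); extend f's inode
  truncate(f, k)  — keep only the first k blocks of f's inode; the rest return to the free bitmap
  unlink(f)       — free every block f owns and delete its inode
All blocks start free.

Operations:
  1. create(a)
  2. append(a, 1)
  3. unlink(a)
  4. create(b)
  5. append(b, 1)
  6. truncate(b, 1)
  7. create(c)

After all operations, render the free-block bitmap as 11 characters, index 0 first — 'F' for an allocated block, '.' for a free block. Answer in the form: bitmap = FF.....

after create(a) → a:[0]  free=[F..........]
after append(a, 1) → a:[0, 1]  free=[FF.........]
after unlink(a) →   free=[...........]
after create(b) → b:[0]  free=[F..........]
after append(b, 1) → b:[0, 1]  free=[FF.........]
after truncate(b, 1) → b:[0]  free=[F..........]
after create(c) → b:[0], c:[1]  free=[FF.........]

bitmap = FF.........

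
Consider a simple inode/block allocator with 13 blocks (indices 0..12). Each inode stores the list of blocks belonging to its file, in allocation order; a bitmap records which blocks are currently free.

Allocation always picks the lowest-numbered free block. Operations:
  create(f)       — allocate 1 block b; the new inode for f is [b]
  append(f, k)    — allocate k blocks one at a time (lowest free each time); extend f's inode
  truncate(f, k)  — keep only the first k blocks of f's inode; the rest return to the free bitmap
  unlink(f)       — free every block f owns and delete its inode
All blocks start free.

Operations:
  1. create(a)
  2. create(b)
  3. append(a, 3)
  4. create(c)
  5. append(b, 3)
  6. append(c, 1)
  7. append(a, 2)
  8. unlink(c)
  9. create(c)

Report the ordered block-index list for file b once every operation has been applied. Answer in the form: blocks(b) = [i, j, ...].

blocks(b) = [1, 6, 7, 8]

[1] create(a) — a=0 (map F............)
[2] create(b) — a=0 b=1 (map FF...........)
[3] append(a, 3) — a=0,2,3,4 b=1 (map FFFFF........)
[4] create(c) — a=0,2,3,4 b=1 c=5 (map FFFFFF.......)
[5] append(b, 3) — a=0,2,3,4 b=1,6,7,8 c=5 (map FFFFFFFFF....)
[6] append(c, 1) — a=0,2,3,4 b=1,6,7,8 c=5,9 (map FFFFFFFFFF...)
[7] append(a, 2) — a=0,2,3,4,10,11 b=1,6,7,8 c=5,9 (map FFFFFFFFFFFF.)
[8] unlink(c) — a=0,2,3,4,10,11 b=1,6,7,8 (map FFFFF.FFF.FF.)
[9] create(c) — a=0,2,3,4,10,11 b=1,6,7,8 c=5 (map FFFFFFFFF.FF.)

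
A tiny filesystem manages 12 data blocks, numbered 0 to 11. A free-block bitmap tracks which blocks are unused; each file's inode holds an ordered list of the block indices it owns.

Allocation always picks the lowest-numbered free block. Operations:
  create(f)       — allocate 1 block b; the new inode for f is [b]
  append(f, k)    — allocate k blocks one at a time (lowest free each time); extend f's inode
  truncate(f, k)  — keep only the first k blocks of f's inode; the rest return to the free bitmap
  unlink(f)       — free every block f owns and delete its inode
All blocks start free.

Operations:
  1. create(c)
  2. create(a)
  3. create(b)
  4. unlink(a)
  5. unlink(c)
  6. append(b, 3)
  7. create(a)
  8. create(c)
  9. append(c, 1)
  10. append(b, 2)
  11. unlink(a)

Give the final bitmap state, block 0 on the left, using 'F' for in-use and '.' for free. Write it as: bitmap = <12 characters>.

bitmap = FFFF.FFFF...

  1. create(c)  ⇒  F...........  {c→[0]}
  2. create(a)  ⇒  FF..........  {a→[1]; c→[0]}
  3. create(b)  ⇒  FFF.........  {a→[1]; b→[2]; c→[0]}
  4. unlink(a)  ⇒  F.F.........  {b→[2]; c→[0]}
  5. unlink(c)  ⇒  ..F.........  {b→[2]}
  6. append(b, 3)  ⇒  FFFF........  {b→[2, 0, 1, 3]}
  7. create(a)  ⇒  FFFFF.......  {a→[4]; b→[2, 0, 1, 3]}
  8. create(c)  ⇒  FFFFFF......  {a→[4]; b→[2, 0, 1, 3]; c→[5]}
  9. append(c, 1)  ⇒  FFFFFFF.....  {a→[4]; b→[2, 0, 1, 3]; c→[5, 6]}
  10. append(b, 2)  ⇒  FFFFFFFFF...  {a→[4]; b→[2, 0, 1, 3, 7, 8]; c→[5, 6]}
  11. unlink(a)  ⇒  FFFF.FFFF...  {b→[2, 0, 1, 3, 7, 8]; c→[5, 6]}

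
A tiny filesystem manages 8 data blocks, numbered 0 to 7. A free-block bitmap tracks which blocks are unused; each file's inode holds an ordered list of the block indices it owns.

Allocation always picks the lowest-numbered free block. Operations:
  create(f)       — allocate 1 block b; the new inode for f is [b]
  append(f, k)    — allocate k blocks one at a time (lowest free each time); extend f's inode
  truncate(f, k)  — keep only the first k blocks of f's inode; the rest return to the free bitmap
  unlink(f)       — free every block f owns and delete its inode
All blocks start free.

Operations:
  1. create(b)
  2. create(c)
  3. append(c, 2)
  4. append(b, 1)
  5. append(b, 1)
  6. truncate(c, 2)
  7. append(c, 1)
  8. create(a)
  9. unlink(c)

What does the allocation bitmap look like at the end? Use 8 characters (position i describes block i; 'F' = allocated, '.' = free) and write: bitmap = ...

  1. create(b)  ⇒  F.......  {b→[0]}
  2. create(c)  ⇒  FF......  {b→[0]; c→[1]}
  3. append(c, 2)  ⇒  FFFF....  {b→[0]; c→[1, 2, 3]}
  4. append(b, 1)  ⇒  FFFFF...  {b→[0, 4]; c→[1, 2, 3]}
  5. append(b, 1)  ⇒  FFFFFF..  {b→[0, 4, 5]; c→[1, 2, 3]}
  6. truncate(c, 2)  ⇒  FFF.FF..  {b→[0, 4, 5]; c→[1, 2]}
  7. append(c, 1)  ⇒  FFFFFF..  {b→[0, 4, 5]; c→[1, 2, 3]}
  8. create(a)  ⇒  FFFFFFF.  {a→[6]; b→[0, 4, 5]; c→[1, 2, 3]}
  9. unlink(c)  ⇒  F...FFF.  {a→[6]; b→[0, 4, 5]}

bitmap = F...FFF.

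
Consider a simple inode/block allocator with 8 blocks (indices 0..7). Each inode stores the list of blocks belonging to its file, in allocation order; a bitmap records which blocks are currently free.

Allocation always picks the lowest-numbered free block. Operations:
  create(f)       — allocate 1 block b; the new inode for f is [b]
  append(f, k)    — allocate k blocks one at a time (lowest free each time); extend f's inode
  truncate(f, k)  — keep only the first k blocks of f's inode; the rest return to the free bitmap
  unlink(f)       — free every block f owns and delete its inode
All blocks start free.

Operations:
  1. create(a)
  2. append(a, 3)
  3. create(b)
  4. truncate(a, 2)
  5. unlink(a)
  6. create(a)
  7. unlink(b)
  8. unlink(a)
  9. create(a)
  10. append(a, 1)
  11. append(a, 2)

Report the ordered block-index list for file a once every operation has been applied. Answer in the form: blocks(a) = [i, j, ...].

create(a): bitmap=F....... | a=[0]
append(a, 3): bitmap=FFFF.... | a=[0, 1, 2, 3]
create(b): bitmap=FFFFF... | a=[0, 1, 2, 3] b=[4]
truncate(a, 2): bitmap=FF..F... | a=[0, 1] b=[4]
unlink(a): bitmap=....F... | b=[4]
create(a): bitmap=F...F... | a=[0] b=[4]
unlink(b): bitmap=F....... | a=[0]
unlink(a): bitmap=........ | 
create(a): bitmap=F....... | a=[0]
append(a, 1): bitmap=FF...... | a=[0, 1]
append(a, 2): bitmap=FFFF.... | a=[0, 1, 2, 3]

blocks(a) = [0, 1, 2, 3]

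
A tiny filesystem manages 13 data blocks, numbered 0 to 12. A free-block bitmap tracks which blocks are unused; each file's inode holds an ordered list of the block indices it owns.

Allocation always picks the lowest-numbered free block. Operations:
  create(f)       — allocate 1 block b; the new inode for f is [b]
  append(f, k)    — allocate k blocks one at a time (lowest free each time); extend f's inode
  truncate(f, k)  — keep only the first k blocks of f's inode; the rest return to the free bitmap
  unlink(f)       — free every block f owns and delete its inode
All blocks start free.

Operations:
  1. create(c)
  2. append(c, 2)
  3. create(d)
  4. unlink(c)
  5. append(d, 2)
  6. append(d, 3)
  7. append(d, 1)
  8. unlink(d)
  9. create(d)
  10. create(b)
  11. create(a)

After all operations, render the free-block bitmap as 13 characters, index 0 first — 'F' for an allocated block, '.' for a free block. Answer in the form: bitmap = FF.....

bitmap = FFF..........

  1. create(c)  ⇒  F............  {c→[0]}
  2. append(c, 2)  ⇒  FFF..........  {c→[0, 1, 2]}
  3. create(d)  ⇒  FFFF.........  {c→[0, 1, 2]; d→[3]}
  4. unlink(c)  ⇒  ...F.........  {d→[3]}
  5. append(d, 2)  ⇒  FF.F.........  {d→[3, 0, 1]}
  6. append(d, 3)  ⇒  FFFFFF.......  {d→[3, 0, 1, 2, 4, 5]}
  7. append(d, 1)  ⇒  FFFFFFF......  {d→[3, 0, 1, 2, 4, 5, 6]}
  8. unlink(d)  ⇒  .............  {}
  9. create(d)  ⇒  F............  {d→[0]}
  10. create(b)  ⇒  FF...........  {b→[1]; d→[0]}
  11. create(a)  ⇒  FFF..........  {a→[2]; b→[1]; d→[0]}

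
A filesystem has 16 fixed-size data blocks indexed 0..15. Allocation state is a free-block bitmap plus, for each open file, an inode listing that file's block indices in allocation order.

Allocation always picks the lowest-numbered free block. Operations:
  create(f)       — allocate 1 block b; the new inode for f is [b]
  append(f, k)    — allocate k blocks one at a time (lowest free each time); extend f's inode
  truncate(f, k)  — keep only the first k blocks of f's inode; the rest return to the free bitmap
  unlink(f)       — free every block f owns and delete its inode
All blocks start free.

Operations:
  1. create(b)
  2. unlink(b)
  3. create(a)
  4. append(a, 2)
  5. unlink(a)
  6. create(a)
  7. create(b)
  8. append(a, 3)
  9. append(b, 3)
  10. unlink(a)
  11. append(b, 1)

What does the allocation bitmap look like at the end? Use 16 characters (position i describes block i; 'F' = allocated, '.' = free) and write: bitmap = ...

create(b): bitmap=F............... | b=[0]
unlink(b): bitmap=................ | 
create(a): bitmap=F............... | a=[0]
append(a, 2): bitmap=FFF............. | a=[0, 1, 2]
unlink(a): bitmap=................ | 
create(a): bitmap=F............... | a=[0]
create(b): bitmap=FF.............. | a=[0] b=[1]
append(a, 3): bitmap=FFFFF........... | a=[0, 2, 3, 4] b=[1]
append(b, 3): bitmap=FFFFFFFF........ | a=[0, 2, 3, 4] b=[1, 5, 6, 7]
unlink(a): bitmap=.F...FFF........ | b=[1, 5, 6, 7]
append(b, 1): bitmap=FF...FFF........ | b=[1, 5, 6, 7, 0]

bitmap = FF...FFF........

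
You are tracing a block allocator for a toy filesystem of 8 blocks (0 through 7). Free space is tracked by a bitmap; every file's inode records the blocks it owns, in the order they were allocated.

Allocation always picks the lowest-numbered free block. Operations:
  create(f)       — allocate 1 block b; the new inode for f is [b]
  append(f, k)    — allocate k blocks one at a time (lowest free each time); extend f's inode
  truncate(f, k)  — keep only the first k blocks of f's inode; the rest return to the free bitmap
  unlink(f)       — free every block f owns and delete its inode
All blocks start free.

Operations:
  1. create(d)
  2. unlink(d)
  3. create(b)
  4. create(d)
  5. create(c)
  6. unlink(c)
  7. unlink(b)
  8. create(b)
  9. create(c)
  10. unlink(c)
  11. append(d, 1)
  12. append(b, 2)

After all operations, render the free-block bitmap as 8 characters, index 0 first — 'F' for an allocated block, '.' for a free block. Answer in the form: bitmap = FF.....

bitmap = FFFFF...

after create(d) → d:[0]  free=[F.......]
after unlink(d) →   free=[........]
after create(b) → b:[0]  free=[F.......]
after create(d) → b:[0], d:[1]  free=[FF......]
after create(c) → b:[0], c:[2], d:[1]  free=[FFF.....]
after unlink(c) → b:[0], d:[1]  free=[FF......]
after unlink(b) → d:[1]  free=[.F......]
after create(b) → b:[0], d:[1]  free=[FF......]
after create(c) → b:[0], c:[2], d:[1]  free=[FFF.....]
after unlink(c) → b:[0], d:[1]  free=[FF......]
after append(d, 1) → b:[0], d:[1, 2]  free=[FFF.....]
after append(b, 2) → b:[0, 3, 4], d:[1, 2]  free=[FFFFF...]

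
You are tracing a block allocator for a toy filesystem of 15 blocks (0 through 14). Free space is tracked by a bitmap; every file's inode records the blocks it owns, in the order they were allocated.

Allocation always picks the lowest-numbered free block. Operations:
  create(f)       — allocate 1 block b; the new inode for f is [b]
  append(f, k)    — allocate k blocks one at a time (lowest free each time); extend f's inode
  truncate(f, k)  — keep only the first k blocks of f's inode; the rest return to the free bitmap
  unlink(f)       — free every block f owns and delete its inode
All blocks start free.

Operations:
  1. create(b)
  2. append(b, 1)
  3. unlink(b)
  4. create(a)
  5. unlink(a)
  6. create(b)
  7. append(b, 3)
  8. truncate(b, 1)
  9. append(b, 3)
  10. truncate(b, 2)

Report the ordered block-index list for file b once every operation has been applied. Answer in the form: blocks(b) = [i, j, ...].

[1] create(b) — b=0 (map F..............)
[2] append(b, 1) — b=0,1 (map FF.............)
[3] unlink(b) —  (map ...............)
[4] create(a) — a=0 (map F..............)
[5] unlink(a) —  (map ...............)
[6] create(b) — b=0 (map F..............)
[7] append(b, 3) — b=0,1,2,3 (map FFFF...........)
[8] truncate(b, 1) — b=0 (map F..............)
[9] append(b, 3) — b=0,1,2,3 (map FFFF...........)
[10] truncate(b, 2) — b=0,1 (map FF.............)

blocks(b) = [0, 1]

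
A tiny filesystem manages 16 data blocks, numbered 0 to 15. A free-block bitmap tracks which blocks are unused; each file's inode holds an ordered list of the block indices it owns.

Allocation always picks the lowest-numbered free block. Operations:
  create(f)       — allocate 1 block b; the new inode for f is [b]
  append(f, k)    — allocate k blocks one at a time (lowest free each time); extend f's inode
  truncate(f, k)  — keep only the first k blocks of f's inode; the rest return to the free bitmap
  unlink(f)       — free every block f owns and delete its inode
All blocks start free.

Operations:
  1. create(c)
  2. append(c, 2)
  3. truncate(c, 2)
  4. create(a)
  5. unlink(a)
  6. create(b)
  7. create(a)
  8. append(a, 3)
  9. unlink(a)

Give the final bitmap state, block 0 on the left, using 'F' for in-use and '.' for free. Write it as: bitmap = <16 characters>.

bitmap = FFF.............

create(c): bitmap=F............... | c=[0]
append(c, 2): bitmap=FFF............. | c=[0, 1, 2]
truncate(c, 2): bitmap=FF.............. | c=[0, 1]
create(a): bitmap=FFF............. | a=[2] c=[0, 1]
unlink(a): bitmap=FF.............. | c=[0, 1]
create(b): bitmap=FFF............. | b=[2] c=[0, 1]
create(a): bitmap=FFFF............ | a=[3] b=[2] c=[0, 1]
append(a, 3): bitmap=FFFFFFF......... | a=[3, 4, 5, 6] b=[2] c=[0, 1]
unlink(a): bitmap=FFF............. | b=[2] c=[0, 1]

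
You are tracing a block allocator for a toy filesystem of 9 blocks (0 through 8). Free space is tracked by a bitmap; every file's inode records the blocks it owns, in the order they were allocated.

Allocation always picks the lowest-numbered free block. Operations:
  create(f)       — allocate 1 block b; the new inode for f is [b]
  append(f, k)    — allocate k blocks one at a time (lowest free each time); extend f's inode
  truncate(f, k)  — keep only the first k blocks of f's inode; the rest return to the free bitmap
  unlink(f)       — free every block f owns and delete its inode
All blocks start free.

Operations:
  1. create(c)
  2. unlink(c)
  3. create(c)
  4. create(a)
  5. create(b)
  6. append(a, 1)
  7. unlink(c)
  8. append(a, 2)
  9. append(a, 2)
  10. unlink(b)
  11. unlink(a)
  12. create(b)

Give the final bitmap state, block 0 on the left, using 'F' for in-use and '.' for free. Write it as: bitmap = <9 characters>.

  1. create(c)  ⇒  F........  {c→[0]}
  2. unlink(c)  ⇒  .........  {}
  3. create(c)  ⇒  F........  {c→[0]}
  4. create(a)  ⇒  FF.......  {a→[1]; c→[0]}
  5. create(b)  ⇒  FFF......  {a→[1]; b→[2]; c→[0]}
  6. append(a, 1)  ⇒  FFFF.....  {a→[1, 3]; b→[2]; c→[0]}
  7. unlink(c)  ⇒  .FFF.....  {a→[1, 3]; b→[2]}
  8. append(a, 2)  ⇒  FFFFF....  {a→[1, 3, 0, 4]; b→[2]}
  9. append(a, 2)  ⇒  FFFFFFF..  {a→[1, 3, 0, 4, 5, 6]; b→[2]}
  10. unlink(b)  ⇒  FF.FFFF..  {a→[1, 3, 0, 4, 5, 6]}
  11. unlink(a)  ⇒  .........  {}
  12. create(b)  ⇒  F........  {b→[0]}

bitmap = F........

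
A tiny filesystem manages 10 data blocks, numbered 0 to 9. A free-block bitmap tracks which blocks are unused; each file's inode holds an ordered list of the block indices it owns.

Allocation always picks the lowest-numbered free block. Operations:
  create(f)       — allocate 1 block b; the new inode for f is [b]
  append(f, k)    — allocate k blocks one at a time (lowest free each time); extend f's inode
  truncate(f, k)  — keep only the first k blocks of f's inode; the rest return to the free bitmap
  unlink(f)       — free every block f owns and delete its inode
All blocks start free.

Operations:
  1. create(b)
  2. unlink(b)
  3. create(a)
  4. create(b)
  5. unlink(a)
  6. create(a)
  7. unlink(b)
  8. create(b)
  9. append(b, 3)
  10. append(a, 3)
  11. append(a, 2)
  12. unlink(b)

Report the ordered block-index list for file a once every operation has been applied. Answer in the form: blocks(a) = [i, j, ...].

  1. create(b)  ⇒  F.........  {b→[0]}
  2. unlink(b)  ⇒  ..........  {}
  3. create(a)  ⇒  F.........  {a→[0]}
  4. create(b)  ⇒  FF........  {a→[0]; b→[1]}
  5. unlink(a)  ⇒  .F........  {b→[1]}
  6. create(a)  ⇒  FF........  {a→[0]; b→[1]}
  7. unlink(b)  ⇒  F.........  {a→[0]}
  8. create(b)  ⇒  FF........  {a→[0]; b→[1]}
  9. append(b, 3)  ⇒  FFFFF.....  {a→[0]; b→[1, 2, 3, 4]}
  10. append(a, 3)  ⇒  FFFFFFFF..  {a→[0, 5, 6, 7]; b→[1, 2, 3, 4]}
  11. append(a, 2)  ⇒  FFFFFFFFFF  {a→[0, 5, 6, 7, 8, 9]; b→[1, 2, 3, 4]}
  12. unlink(b)  ⇒  F....FFFFF  {a→[0, 5, 6, 7, 8, 9]}

blocks(a) = [0, 5, 6, 7, 8, 9]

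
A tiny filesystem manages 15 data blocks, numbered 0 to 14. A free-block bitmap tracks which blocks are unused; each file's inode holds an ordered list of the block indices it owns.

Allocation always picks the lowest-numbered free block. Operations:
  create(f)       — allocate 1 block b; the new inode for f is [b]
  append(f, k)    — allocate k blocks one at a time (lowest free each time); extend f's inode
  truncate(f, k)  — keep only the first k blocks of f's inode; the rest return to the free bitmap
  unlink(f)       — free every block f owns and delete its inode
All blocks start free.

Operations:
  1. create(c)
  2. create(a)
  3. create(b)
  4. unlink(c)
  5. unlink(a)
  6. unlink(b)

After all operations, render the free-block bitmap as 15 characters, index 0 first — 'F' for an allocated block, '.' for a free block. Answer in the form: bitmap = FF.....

[1] create(c) — c=0 (map F..............)
[2] create(a) — a=1 c=0 (map FF.............)
[3] create(b) — a=1 b=2 c=0 (map FFF............)
[4] unlink(c) — a=1 b=2 (map .FF............)
[5] unlink(a) — b=2 (map ..F............)
[6] unlink(b) —  (map ...............)

bitmap = ...............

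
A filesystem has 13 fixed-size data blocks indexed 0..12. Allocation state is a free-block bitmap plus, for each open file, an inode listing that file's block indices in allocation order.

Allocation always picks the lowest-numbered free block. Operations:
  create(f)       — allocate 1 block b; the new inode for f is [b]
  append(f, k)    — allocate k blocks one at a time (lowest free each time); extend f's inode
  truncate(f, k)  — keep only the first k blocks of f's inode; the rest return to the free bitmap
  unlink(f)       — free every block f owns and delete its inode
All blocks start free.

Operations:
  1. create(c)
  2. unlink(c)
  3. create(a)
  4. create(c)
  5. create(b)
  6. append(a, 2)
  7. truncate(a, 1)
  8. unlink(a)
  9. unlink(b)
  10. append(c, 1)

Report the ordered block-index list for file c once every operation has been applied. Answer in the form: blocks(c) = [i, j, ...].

blocks(c) = [1, 0]

create(c): bitmap=F............ | c=[0]
unlink(c): bitmap=............. | 
create(a): bitmap=F............ | a=[0]
create(c): bitmap=FF........... | a=[0] c=[1]
create(b): bitmap=FFF.......... | a=[0] b=[2] c=[1]
append(a, 2): bitmap=FFFFF........ | a=[0, 3, 4] b=[2] c=[1]
truncate(a, 1): bitmap=FFF.......... | a=[0] b=[2] c=[1]
unlink(a): bitmap=.FF.......... | b=[2] c=[1]
unlink(b): bitmap=.F........... | c=[1]
append(c, 1): bitmap=FF........... | c=[1, 0]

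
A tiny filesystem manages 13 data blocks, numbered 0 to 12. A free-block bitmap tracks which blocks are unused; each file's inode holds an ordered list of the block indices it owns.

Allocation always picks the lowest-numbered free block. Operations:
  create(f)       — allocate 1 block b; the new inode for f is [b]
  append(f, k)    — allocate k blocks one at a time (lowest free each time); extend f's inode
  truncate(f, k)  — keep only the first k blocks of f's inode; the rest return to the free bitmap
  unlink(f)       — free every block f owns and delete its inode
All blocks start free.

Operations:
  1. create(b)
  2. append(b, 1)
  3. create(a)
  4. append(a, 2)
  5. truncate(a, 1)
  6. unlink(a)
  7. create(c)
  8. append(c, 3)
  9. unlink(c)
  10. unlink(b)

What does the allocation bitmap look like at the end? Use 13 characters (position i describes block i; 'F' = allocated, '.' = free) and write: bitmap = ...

bitmap = .............

create(b): bitmap=F............ | b=[0]
append(b, 1): bitmap=FF........... | b=[0, 1]
create(a): bitmap=FFF.......... | a=[2] b=[0, 1]
append(a, 2): bitmap=FFFFF........ | a=[2, 3, 4] b=[0, 1]
truncate(a, 1): bitmap=FFF.......... | a=[2] b=[0, 1]
unlink(a): bitmap=FF........... | b=[0, 1]
create(c): bitmap=FFF.......... | b=[0, 1] c=[2]
append(c, 3): bitmap=FFFFFF....... | b=[0, 1] c=[2, 3, 4, 5]
unlink(c): bitmap=FF........... | b=[0, 1]
unlink(b): bitmap=............. | 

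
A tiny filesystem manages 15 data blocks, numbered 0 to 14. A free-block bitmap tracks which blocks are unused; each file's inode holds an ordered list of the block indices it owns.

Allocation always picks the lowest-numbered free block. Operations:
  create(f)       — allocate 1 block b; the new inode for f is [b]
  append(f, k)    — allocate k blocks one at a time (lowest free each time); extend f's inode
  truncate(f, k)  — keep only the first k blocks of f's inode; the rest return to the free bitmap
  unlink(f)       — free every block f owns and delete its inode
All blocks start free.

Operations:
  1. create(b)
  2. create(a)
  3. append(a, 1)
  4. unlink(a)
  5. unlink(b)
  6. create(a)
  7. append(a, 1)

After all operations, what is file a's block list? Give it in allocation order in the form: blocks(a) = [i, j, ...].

after create(b) → b:[0]  free=[F..............]
after create(a) → a:[1], b:[0]  free=[FF.............]
after append(a, 1) → a:[1, 2], b:[0]  free=[FFF............]
after unlink(a) → b:[0]  free=[F..............]
after unlink(b) →   free=[...............]
after create(a) → a:[0]  free=[F..............]
after append(a, 1) → a:[0, 1]  free=[FF.............]

blocks(a) = [0, 1]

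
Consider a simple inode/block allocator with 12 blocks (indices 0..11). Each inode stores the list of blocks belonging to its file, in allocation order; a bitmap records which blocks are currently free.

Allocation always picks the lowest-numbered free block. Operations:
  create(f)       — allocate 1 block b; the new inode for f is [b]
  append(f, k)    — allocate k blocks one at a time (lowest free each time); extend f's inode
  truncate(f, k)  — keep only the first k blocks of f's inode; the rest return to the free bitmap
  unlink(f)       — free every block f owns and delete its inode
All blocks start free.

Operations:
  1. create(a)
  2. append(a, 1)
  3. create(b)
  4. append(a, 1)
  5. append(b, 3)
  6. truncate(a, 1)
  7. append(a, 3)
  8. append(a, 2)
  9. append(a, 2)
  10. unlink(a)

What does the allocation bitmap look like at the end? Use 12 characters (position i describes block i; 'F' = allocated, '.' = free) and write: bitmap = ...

bitmap = ..F.FFF.....

after create(a) → a:[0]  free=[F...........]
after append(a, 1) → a:[0, 1]  free=[FF..........]
after create(b) → a:[0, 1], b:[2]  free=[FFF.........]
after append(a, 1) → a:[0, 1, 3], b:[2]  free=[FFFF........]
after append(b, 3) → a:[0, 1, 3], b:[2, 4, 5, 6]  free=[FFFFFFF.....]
after truncate(a, 1) → a:[0], b:[2, 4, 5, 6]  free=[F.F.FFF.....]
after append(a, 3) → a:[0, 1, 3, 7], b:[2, 4, 5, 6]  free=[FFFFFFFF....]
after append(a, 2) → a:[0, 1, 3, 7, 8, 9], b:[2, 4, 5, 6]  free=[FFFFFFFFFF..]
after append(a, 2) → a:[0, 1, 3, 7, 8, 9, 10, 11], b:[2, 4, 5, 6]  free=[FFFFFFFFFFFF]
after unlink(a) → b:[2, 4, 5, 6]  free=[..F.FFF.....]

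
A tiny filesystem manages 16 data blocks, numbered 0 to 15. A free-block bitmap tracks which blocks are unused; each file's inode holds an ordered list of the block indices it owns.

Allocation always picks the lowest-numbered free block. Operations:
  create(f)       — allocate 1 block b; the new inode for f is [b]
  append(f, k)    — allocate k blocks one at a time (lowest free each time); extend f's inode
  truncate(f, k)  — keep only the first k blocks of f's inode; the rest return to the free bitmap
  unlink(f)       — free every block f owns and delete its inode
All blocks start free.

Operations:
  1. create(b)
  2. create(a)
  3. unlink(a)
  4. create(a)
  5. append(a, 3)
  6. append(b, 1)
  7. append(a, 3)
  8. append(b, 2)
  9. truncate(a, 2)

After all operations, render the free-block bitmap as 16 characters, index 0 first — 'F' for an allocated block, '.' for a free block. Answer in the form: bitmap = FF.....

create(b): bitmap=F............... | b=[0]
create(a): bitmap=FF.............. | a=[1] b=[0]
unlink(a): bitmap=F............... | b=[0]
create(a): bitmap=FF.............. | a=[1] b=[0]
append(a, 3): bitmap=FFFFF........... | a=[1, 2, 3, 4] b=[0]
append(b, 1): bitmap=FFFFFF.......... | a=[1, 2, 3, 4] b=[0, 5]
append(a, 3): bitmap=FFFFFFFFF....... | a=[1, 2, 3, 4, 6, 7, 8] b=[0, 5]
append(b, 2): bitmap=FFFFFFFFFFF..... | a=[1, 2, 3, 4, 6, 7, 8] b=[0, 5, 9, 10]
truncate(a, 2): bitmap=FFF..F...FF..... | a=[1, 2] b=[0, 5, 9, 10]

bitmap = FFF..F...FF.....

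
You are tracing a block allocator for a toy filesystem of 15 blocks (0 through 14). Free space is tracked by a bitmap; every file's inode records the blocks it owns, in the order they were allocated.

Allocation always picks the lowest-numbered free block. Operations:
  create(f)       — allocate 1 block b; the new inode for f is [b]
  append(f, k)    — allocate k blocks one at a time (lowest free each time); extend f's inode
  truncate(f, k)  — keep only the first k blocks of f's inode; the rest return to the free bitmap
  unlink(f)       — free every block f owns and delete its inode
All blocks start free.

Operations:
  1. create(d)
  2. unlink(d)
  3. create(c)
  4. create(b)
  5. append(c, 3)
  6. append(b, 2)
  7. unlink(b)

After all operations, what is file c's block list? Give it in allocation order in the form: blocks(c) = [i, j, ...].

blocks(c) = [0, 2, 3, 4]

  1. create(d)  ⇒  F..............  {d→[0]}
  2. unlink(d)  ⇒  ...............  {}
  3. create(c)  ⇒  F..............  {c→[0]}
  4. create(b)  ⇒  FF.............  {b→[1]; c→[0]}
  5. append(c, 3)  ⇒  FFFFF..........  {b→[1]; c→[0, 2, 3, 4]}
  6. append(b, 2)  ⇒  FFFFFFF........  {b→[1, 5, 6]; c→[0, 2, 3, 4]}
  7. unlink(b)  ⇒  F.FFF..........  {c→[0, 2, 3, 4]}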